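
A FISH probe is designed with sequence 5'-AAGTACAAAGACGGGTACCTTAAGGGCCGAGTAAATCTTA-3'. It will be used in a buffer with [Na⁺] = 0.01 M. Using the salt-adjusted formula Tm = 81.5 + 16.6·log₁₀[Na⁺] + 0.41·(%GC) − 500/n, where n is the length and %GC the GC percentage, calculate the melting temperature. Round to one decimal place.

Length n = 40. Scanning the sequence gives A=15, C=7, T=8, G=10.
G+C = 17, so %GC = 17/40 × 100 = 42.5%
Salt term: 16.6 × (-2) = -33.2
GC term: 0.41 × 42.5 = 17.425; length term: −500/40 = −12.5
Tm = 81.5 + (-33.2) + 17.425 − 12.5 = 53.225 → 53.2°C

53.2°C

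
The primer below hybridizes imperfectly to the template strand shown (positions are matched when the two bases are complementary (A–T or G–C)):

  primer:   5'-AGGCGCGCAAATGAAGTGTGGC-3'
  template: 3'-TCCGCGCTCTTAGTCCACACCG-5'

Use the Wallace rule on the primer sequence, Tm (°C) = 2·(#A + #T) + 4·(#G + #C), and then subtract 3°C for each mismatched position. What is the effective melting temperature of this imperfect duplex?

58°C

Primer base counts: A=6, T=3, G=9, C=4 → A+T=9, G+C=13
Perfect-match Tm = 2(9) + 4(13) = 18 + 52 = 70°C
Mismatches (positions where the bases are not complementary): 4 (at positions 8, 9, 13, 15)
Effective Tm = 70 − 4×3 = 70 − 12 = 58°C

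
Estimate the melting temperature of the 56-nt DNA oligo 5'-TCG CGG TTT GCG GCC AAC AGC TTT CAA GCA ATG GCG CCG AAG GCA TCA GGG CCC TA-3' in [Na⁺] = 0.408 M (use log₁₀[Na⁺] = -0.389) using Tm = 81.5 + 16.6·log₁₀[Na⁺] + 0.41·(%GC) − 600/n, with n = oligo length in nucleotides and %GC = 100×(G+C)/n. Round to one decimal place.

89.2°C

Length n = 56. Base counts: T=10, A=12, G=17, C=17
G+C = 34, so %GC = 34/56 × 100 = 60.714%
Salt term: 16.6 × (-0.389) = -6.457
GC term: 0.41 × 60.714 = 24.893; length term: −600/56 = −10.714
Tm = 81.5 + (-6.457) + 24.893 − 10.714 = 89.222 → 89.2°C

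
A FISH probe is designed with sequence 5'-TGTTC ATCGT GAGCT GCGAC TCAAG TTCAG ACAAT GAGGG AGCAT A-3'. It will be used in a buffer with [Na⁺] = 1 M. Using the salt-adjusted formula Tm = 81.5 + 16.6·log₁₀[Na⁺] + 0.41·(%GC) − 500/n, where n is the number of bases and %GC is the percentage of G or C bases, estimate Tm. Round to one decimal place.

90.2°C

Length n = 46. Counting bases: G=13, T=11, C=9, A=13
G+C = 22, so %GC = 22/46 × 100 = 47.826%
Salt term: 16.6 × (0) = 0
GC term: 0.41 × 47.826 = 19.609; length term: −500/46 = −10.87
Tm = 81.5 + (0) + 19.609 − 10.87 = 90.239 → 90.2°C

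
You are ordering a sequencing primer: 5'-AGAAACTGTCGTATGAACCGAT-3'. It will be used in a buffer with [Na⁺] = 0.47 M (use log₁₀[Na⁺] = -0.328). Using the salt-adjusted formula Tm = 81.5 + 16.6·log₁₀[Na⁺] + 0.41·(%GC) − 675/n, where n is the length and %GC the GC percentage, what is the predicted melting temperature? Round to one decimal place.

62.1°C

Length n = 22. A=8, T=5, G=5, C=4
G+C = 9, so %GC = 9/22 × 100 = 40.909%
Salt term: 16.6 × (-0.328) = -5.445
GC term: 0.41 × 40.909 = 16.773; length term: −675/22 = −30.682
Tm = 81.5 + (-5.445) + 16.773 − 30.682 = 62.146 → 62.1°C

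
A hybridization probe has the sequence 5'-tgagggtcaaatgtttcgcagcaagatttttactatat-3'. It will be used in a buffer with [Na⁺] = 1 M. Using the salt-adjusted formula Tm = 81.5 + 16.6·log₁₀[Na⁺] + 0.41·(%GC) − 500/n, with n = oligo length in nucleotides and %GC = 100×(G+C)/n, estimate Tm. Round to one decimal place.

82.4°C

Length n = 38. Base counts: A=11, T=14, C=5, G=8
G+C = 13, so %GC = 13/38 × 100 = 34.211%
Salt term: 16.6 × (0) = 0
GC term: 0.41 × 34.211 = 14.027; length term: −500/38 = −13.158
Tm = 81.5 + (0) + 14.027 − 13.158 = 82.369 → 82.4°C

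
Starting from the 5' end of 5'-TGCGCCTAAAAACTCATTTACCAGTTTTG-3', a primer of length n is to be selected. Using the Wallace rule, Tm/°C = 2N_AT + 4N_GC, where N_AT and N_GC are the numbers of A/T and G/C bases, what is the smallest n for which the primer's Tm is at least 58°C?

n = 21

First 20 bases: TGCGCCTAAAAACTCATTTA → Tm = 54°C (< 58°C)
First 21 bases: TGCGCCTAAAAACTCATTTAC → Tm = 58°C (≥ 58°C)
Since every base adds ≥2°C, Tm only increases with n, so the threshold is first crossed at n = 21.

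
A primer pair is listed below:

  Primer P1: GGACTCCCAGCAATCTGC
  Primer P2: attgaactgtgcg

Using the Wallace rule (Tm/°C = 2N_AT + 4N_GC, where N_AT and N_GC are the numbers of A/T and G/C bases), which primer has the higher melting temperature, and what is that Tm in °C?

Primer P1, 58°C

Primer P1: A+T=7, G+C=11 → Tm = 2(7)+4(11) = 58°C
Primer P2: A+T=7, G+C=6 → Tm = 2(7)+4(6) = 38°C
58°C vs 38°C → primer P1 is higher.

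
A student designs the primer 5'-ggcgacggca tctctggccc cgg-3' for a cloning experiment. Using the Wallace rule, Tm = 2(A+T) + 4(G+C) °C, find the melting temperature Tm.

G=9, C=9, A=2, T=3
So N_AT = 5 and N_GC = 18.
Tm = 4·18 + 2·5 = 72 + 10 = 82°C

82°C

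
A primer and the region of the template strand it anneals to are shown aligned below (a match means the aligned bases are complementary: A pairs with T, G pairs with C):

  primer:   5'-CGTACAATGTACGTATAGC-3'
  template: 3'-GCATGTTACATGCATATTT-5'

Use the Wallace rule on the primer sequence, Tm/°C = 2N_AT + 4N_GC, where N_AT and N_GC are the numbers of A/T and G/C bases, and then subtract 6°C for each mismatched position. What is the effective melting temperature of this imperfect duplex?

Primer base counts: A=6, T=5, G=4, C=4 → A+T=11, G+C=8
Perfect-match Tm = 2(11) + 4(8) = 22 + 32 = 54°C
Mismatches (positions where the bases are not complementary): 2 (at positions 18, 19)
Effective Tm = 54 − 2×6 = 54 − 12 = 42°C

42°C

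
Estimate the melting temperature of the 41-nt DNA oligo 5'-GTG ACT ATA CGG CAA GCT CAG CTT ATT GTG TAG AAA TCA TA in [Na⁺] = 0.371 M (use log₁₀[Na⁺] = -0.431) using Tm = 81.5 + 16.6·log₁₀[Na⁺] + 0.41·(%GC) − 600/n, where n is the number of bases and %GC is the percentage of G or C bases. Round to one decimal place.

75.7°C

Length n = 41. Base counts: G=9, C=7, A=13, T=12
G+C = 16, so %GC = 16/41 × 100 = 39.024%
Salt term: 16.6 × (-0.431) = -7.155
GC term: 0.41 × 39.024 = 16; length term: −600/41 = −14.634
Tm = 81.5 + (-7.155) + 16 − 14.634 = 75.711 → 75.7°C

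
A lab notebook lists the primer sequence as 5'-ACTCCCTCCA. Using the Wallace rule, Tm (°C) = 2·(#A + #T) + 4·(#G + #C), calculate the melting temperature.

Counting bases: T=2, A=2, C=6, G=0
AT pairs contribute 4, GC pairs contribute 6.
Tm = 4·6 + 2·4 = 24 + 8 = 32°C

32°C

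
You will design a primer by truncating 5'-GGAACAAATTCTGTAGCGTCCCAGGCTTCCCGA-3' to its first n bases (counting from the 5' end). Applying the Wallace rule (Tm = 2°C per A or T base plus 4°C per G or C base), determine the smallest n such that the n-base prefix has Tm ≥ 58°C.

n = 20

First 19 bases: GGAACAAATTCTGTAGCGT → Tm = 54°C (< 58°C)
First 20 bases: GGAACAAATTCTGTAGCGTC → Tm = 58°C (≥ 58°C)
Since every base adds ≥2°C, Tm only increases with n, so the threshold is first crossed at n = 20.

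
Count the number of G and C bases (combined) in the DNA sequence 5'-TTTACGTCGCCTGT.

Scanning the sequence gives T=6, C=4, G=3, A=1.
G+C = 3 + 4 = 7

7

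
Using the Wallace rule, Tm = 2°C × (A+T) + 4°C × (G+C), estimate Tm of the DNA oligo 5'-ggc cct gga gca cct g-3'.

A=2, G=6, C=6, T=2
So N_AT = 4 and N_GC = 12.
Tm = 2(4) + 4(12) = 8 + 48 = 56°C

56°C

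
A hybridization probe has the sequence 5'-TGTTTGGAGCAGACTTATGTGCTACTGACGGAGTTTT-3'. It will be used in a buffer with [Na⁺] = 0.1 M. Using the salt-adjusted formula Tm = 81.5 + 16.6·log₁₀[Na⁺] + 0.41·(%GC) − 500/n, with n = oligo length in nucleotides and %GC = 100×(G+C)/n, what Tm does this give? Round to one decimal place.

69.1°C

Length n = 37. Base counts: A=7, C=5, T=14, G=11
G+C = 16, so %GC = 16/37 × 100 = 43.243%
Salt term: 16.6 × (-1) = -16.6
GC term: 0.41 × 43.243 = 17.73; length term: −500/37 = −13.514
Tm = 81.5 + (-16.6) + 17.73 − 13.514 = 69.116 → 69.1°C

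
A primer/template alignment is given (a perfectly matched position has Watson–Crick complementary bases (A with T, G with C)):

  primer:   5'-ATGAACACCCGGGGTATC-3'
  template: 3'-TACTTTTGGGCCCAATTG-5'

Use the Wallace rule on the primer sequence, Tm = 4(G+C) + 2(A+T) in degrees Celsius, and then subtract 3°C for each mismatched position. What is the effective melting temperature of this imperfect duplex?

Primer base counts: A=5, T=3, G=5, C=5 → A+T=8, G+C=10
Perfect-match Tm = 2(8) + 4(10) = 16 + 40 = 56°C
Mismatches (positions where the bases are not complementary): 3 (at positions 6, 14, 17)
Effective Tm = 56 − 3×3 = 56 − 9 = 47°C

47°C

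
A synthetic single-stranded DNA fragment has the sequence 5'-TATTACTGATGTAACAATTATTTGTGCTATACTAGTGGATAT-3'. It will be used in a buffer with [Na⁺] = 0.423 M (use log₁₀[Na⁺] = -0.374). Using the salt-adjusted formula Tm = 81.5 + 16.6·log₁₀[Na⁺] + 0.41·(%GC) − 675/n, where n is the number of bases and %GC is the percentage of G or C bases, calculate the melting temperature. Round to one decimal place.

Length n = 42. Scanning the sequence gives A=13, G=7, C=4, T=18.
G+C = 11, so %GC = 11/42 × 100 = 26.19%
Salt term: 16.6 × (-0.374) = -6.208
GC term: 0.41 × 26.19 = 10.738; length term: −675/42 = −16.071
Tm = 81.5 + (-6.208) + 10.738 − 16.071 = 69.959 → 70.0°C

70.0°C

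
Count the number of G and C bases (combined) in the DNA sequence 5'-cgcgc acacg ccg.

11

Counting bases: A=2, C=7, G=4, T=0
Total G or C: 4 + 7 = 11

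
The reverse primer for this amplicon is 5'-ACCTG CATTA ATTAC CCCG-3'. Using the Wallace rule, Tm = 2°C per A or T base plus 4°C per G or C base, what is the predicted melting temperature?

56°C

T=5, A=5, C=7, G=2
AT pairs contribute 10, GC pairs contribute 9.
Tm = 2(10) + 4(9) = 20 + 36 = 56°C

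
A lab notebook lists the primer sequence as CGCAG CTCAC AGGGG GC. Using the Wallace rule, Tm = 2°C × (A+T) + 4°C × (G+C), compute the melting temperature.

60°C

C=6, G=7, T=1, A=3
AT pairs contribute 4, GC pairs contribute 13.
Tm = 4·13 + 2·4 = 52 + 8 = 60°C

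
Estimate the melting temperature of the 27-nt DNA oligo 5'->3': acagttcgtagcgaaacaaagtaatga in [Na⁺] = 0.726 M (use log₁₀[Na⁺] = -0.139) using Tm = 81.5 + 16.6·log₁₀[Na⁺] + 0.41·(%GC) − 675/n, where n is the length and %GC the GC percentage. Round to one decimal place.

69.4°C

Length n = 27. Counting bases: C=4, A=12, T=5, G=6
G+C = 10, so %GC = 10/27 × 100 = 37.037%
Salt term: 16.6 × (-0.139) = -2.307
GC term: 0.41 × 37.037 = 15.185; length term: −675/27 = −25
Tm = 81.5 + (-2.307) + 15.185 − 25 = 69.378 → 69.4°C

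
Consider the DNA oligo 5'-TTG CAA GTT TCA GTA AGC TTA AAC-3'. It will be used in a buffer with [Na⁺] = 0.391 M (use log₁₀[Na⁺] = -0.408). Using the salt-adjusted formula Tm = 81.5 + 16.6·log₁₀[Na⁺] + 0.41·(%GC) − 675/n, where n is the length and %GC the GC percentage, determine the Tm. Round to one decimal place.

Length n = 24. Counting bases: C=4, T=8, G=4, A=8
G+C = 8, so %GC = 8/24 × 100 = 33.333%
Salt term: 16.6 × (-0.408) = -6.773
GC term: 0.41 × 33.333 = 13.667; length term: −675/24 = −28.125
Tm = 81.5 + (-6.773) + 13.667 − 28.125 = 60.269 → 60.3°C

60.3°C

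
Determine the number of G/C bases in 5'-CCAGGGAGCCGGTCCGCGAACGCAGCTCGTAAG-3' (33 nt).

23

Counting bases: T=3, C=11, G=12, A=7
Total G or C: 12 + 11 = 23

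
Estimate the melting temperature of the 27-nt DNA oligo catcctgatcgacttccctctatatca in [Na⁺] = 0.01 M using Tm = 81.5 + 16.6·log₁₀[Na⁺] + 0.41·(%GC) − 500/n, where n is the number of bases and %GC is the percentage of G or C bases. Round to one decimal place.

Length n = 27. G=2, A=6, C=10, T=9
G+C = 12, so %GC = 12/27 × 100 = 44.444%
Salt term: 16.6 × (-2) = -33.2
GC term: 0.41 × 44.444 = 18.222; length term: −500/27 = −18.519
Tm = 81.5 + (-33.2) + 18.222 − 18.519 = 48.003 → 48.0°C

48.0°C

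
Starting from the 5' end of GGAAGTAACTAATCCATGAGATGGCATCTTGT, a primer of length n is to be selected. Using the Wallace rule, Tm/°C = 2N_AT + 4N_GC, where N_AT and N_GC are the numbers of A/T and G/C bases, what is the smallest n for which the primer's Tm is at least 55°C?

First 19 bases: GGAAGTAACTAATCCATGA → Tm = 52°C (< 55°C)
First 20 bases: GGAAGTAACTAATCCATGAG → Tm = 56°C (≥ 55°C)
Since every base adds ≥2°C, Tm only increases with n, so the threshold is first crossed at n = 20.

n = 20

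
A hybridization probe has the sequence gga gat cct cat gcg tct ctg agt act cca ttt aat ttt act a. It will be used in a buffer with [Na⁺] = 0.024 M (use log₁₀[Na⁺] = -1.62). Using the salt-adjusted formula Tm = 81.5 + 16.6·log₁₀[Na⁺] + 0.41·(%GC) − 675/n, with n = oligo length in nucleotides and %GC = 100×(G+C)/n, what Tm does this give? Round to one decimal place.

Length n = 43. Base counts: A=10, T=16, G=7, C=10
G+C = 17, so %GC = 17/43 × 100 = 39.535%
Salt term: 16.6 × (-1.62) = -26.892
GC term: 0.41 × 39.535 = 16.209; length term: −675/43 = −15.698
Tm = 81.5 + (-26.892) + 16.209 − 15.698 = 55.119 → 55.1°C

55.1°C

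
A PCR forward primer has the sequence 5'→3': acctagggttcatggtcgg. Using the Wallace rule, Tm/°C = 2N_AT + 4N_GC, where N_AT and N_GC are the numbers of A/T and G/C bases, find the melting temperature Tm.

60°C

C=4, T=5, A=3, G=7
A+T = 8, G+C = 11
Tm = 2(8) + 4(11) = 16 + 44 = 60°C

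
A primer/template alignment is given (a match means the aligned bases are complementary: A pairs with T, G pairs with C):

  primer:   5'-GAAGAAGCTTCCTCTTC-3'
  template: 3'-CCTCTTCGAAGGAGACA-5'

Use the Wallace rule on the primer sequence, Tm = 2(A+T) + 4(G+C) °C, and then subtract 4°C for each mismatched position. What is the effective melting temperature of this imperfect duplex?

Primer base counts: A=4, T=5, G=3, C=5 → A+T=9, G+C=8
Perfect-match Tm = 2(9) + 4(8) = 18 + 32 = 50°C
Mismatches (positions where the bases are not complementary): 3 (at positions 2, 16, 17)
Effective Tm = 50 − 3×4 = 50 − 12 = 38°C

38°C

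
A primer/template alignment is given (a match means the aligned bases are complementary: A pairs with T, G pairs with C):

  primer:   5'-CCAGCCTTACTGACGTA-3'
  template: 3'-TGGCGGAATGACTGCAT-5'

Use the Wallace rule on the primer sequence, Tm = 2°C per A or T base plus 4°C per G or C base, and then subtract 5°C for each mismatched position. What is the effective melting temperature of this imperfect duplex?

Primer base counts: A=4, T=4, G=3, C=6 → A+T=8, G+C=9
Perfect-match Tm = 2(8) + 4(9) = 16 + 36 = 52°C
Mismatches (positions where the bases are not complementary): 2 (at positions 1, 3)
Effective Tm = 52 − 2×5 = 52 − 10 = 42°C

42°C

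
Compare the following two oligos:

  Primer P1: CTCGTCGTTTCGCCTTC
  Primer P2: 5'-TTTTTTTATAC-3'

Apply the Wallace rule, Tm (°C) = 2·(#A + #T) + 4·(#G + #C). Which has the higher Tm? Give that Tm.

Primer P1: A+T=7, G+C=10 → Tm = 2(7)+4(10) = 54°C
Primer P2: A+T=10, G+C=1 → Tm = 2(10)+4(1) = 24°C
54°C vs 24°C → primer P1 is higher.

Primer P1, 54°C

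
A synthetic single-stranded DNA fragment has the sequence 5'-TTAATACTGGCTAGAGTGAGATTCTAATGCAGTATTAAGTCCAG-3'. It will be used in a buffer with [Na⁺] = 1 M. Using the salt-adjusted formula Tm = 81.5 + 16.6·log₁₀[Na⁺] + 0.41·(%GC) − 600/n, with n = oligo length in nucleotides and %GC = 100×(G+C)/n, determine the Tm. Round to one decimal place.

82.8°C

Length n = 44. Counting bases: G=10, T=14, C=6, A=14
G+C = 16, so %GC = 16/44 × 100 = 36.364%
Salt term: 16.6 × (0) = 0
GC term: 0.41 × 36.364 = 14.909; length term: −600/44 = −13.636
Tm = 81.5 + (0) + 14.909 − 13.636 = 82.773 → 82.8°C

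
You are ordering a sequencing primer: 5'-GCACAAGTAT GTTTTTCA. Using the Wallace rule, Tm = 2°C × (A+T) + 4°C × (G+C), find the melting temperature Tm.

48°C

Base counts: T=7, C=3, A=5, G=3
AT pairs contribute 12, GC pairs contribute 6.
Tm = 4·6 + 2·12 = 24 + 24 = 48°C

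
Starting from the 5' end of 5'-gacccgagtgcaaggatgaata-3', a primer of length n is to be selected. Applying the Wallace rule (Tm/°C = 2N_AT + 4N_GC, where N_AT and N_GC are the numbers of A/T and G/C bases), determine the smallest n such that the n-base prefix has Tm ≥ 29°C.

First 8 bases: GACCCGAG → Tm = 28°C (< 29°C)
First 9 bases: GACCCGAGT → Tm = 30°C (≥ 29°C)
Since every base adds ≥2°C, Tm only increases with n, so the threshold is first crossed at n = 9.

n = 9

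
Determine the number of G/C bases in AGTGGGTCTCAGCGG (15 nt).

Scanning the sequence gives T=3, C=3, G=7, A=2.
G+C = 7 + 3 = 10

10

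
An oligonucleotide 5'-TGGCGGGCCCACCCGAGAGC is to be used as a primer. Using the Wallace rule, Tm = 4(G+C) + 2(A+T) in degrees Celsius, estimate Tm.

Counting bases: C=8, T=1, G=8, A=3
AT pairs contribute 4, GC pairs contribute 16.
Tm = 2(4) + 4(16) = 8 + 64 = 72°C

72°C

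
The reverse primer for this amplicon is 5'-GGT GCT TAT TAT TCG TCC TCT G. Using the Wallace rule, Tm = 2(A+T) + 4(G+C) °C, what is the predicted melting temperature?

64°C

Base counts: C=5, A=2, G=5, T=10
So N_AT = 12 and N_GC = 10.
Tm = 2(12) + 4(10) = 24 + 40 = 64°C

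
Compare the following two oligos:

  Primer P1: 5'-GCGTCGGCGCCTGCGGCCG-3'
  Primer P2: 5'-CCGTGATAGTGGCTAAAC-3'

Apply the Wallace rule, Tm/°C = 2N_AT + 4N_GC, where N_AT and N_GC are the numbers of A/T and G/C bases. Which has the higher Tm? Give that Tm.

Primer P1: A+T=2, G+C=17 → Tm = 2(2)+4(17) = 72°C
Primer P2: A+T=9, G+C=9 → Tm = 2(9)+4(9) = 54°C
72°C vs 54°C → primer P1 is higher.

Primer P1, 72°C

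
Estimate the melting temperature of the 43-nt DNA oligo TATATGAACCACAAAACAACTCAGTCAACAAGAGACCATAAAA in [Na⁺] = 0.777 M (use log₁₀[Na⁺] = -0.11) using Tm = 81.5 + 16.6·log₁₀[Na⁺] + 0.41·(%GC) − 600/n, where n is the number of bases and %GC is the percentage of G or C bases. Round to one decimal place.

Length n = 43. Base counts: C=10, A=23, G=4, T=6
G+C = 14, so %GC = 14/43 × 100 = 32.558%
Salt term: 16.6 × (-0.11) = -1.826
GC term: 0.41 × 32.558 = 13.349; length term: −600/43 = −13.953
Tm = 81.5 + (-1.826) + 13.349 − 13.953 = 79.07 → 79.1°C

79.1°C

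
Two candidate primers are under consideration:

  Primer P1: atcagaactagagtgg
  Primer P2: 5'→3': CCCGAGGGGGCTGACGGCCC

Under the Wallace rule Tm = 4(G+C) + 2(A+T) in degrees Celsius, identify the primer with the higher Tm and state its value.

Primer P2, 74°C

Primer P1: A+T=9, G+C=7 → Tm = 2(9)+4(7) = 46°C
Primer P2: A+T=3, G+C=17 → Tm = 2(3)+4(17) = 74°C
46°C vs 74°C → primer P2 is higher.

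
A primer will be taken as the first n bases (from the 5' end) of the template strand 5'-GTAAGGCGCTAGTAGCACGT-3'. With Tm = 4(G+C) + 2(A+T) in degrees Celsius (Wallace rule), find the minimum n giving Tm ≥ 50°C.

First 15 bases: GTAAGGCGCTAGTAG → Tm = 46°C (< 50°C)
First 16 bases: GTAAGGCGCTAGTAGC → Tm = 50°C (≥ 50°C)
Each additional base adds 2°C (A/T) or 4°C (G/C), so Tm is non-decreasing in n; n = 16 is the first length to reach 50°C.

n = 16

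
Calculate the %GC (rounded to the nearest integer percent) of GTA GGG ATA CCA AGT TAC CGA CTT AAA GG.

45%

Base counts: G=8, T=6, A=10, C=5
G+C = 8 + 5 = 13 out of 29 bases
%GC = 13/29 × 100 = 44.83% ≈ 45%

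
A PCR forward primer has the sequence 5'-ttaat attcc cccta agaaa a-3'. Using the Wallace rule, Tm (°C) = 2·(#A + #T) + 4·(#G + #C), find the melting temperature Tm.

54°C

A=9, C=5, G=1, T=6
A+T = 15, G+C = 6
Tm = 4·6 + 2·15 = 24 + 30 = 54°C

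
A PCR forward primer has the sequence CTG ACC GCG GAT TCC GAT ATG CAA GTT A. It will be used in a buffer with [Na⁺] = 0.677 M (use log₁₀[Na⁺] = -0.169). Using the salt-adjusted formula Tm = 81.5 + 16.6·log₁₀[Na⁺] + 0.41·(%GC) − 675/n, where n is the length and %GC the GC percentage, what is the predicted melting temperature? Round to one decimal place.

75.1°C

Length n = 28. Base counts: C=7, T=7, G=7, A=7
G+C = 14, so %GC = 14/28 × 100 = 50%
Salt term: 16.6 × (-0.169) = -2.805
GC term: 0.41 × 50 = 20.5; length term: −675/28 = −24.107
Tm = 81.5 + (-2.805) + 20.5 − 24.107 = 75.088 → 75.1°C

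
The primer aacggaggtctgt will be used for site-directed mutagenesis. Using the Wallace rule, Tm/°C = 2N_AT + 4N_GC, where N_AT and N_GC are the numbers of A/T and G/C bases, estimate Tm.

40°C

Scanning the sequence gives A=3, C=2, T=3, G=5.
So N_AT = 6 and N_GC = 7.
Tm = 4·7 + 2·6 = 28 + 12 = 40°C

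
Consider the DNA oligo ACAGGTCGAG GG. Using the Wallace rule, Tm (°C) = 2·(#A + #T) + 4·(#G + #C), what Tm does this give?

40°C

G=6, A=3, C=2, T=1
A+T = 4, G+C = 8
Tm = 2(4) + 4(8) = 8 + 32 = 40°C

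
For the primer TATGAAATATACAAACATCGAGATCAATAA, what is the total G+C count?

Counting bases: T=7, G=3, A=16, C=4
Total G or C: 3 + 4 = 7

7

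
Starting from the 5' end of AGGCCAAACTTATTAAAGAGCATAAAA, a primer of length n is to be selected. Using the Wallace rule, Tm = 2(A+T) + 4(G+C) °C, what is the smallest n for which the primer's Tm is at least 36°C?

First 12 bases: AGGCCAAACTTA → Tm = 34°C (< 36°C)
First 13 bases: AGGCCAAACTTAT → Tm = 36°C (≥ 36°C)
Each additional base adds 2°C (A/T) or 4°C (G/C), so Tm is non-decreasing in n; n = 13 is the first length to reach 36°C.

n = 13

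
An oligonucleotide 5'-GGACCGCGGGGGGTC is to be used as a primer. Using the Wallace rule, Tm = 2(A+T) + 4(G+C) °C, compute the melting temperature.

56°C

C=4, A=1, T=1, G=9
AT pairs contribute 2, GC pairs contribute 13.
Tm = 2(2) + 4(13) = 4 + 52 = 56°C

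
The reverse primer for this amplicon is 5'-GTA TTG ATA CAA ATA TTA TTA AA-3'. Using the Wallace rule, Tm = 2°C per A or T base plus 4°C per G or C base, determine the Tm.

Base counts: A=11, G=2, C=1, T=9
A+T = 20, G+C = 3
Tm = 4·3 + 2·20 = 12 + 40 = 52°C

52°C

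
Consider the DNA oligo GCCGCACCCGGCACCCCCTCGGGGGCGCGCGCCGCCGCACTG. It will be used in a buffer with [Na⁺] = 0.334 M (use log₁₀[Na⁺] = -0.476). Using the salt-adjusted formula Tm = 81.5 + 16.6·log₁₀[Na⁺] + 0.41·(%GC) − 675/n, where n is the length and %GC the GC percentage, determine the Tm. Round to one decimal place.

Length n = 42. Base counts: A=3, T=2, C=22, G=15
G+C = 37, so %GC = 37/42 × 100 = 88.095%
Salt term: 16.6 × (-0.476) = -7.902
GC term: 0.41 × 88.095 = 36.119; length term: −675/42 = −16.071
Tm = 81.5 + (-7.902) + 36.119 − 16.071 = 93.646 → 93.6°C

93.6°C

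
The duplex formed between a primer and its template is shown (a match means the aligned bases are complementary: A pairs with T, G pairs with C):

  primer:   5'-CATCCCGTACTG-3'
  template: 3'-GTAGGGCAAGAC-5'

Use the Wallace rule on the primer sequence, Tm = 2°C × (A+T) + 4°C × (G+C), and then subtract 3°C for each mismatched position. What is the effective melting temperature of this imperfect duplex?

35°C

Primer base counts: A=2, T=3, G=2, C=5 → A+T=5, G+C=7
Perfect-match Tm = 2(5) + 4(7) = 10 + 28 = 38°C
Mismatches (positions where the bases are not complementary): 1 (at position 9)
Effective Tm = 38 − 1×3 = 38 − 3 = 35°C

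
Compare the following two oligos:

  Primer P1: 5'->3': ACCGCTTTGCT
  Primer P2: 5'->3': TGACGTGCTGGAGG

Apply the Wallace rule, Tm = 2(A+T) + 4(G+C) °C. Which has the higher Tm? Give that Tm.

Primer P1: A+T=5, G+C=6 → Tm = 2(5)+4(6) = 34°C
Primer P2: A+T=5, G+C=9 → Tm = 2(5)+4(9) = 46°C
34°C vs 46°C → primer P2 is higher.

Primer P2, 46°C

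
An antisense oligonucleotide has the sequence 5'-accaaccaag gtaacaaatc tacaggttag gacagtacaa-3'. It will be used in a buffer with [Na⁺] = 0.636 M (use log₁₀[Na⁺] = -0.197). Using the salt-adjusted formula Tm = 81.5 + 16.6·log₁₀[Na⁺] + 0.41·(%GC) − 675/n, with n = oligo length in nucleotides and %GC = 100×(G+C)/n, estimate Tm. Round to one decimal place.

77.8°C

Length n = 40. Scanning the sequence gives T=6, C=9, A=18, G=7.
G+C = 16, so %GC = 16/40 × 100 = 40%
Salt term: 16.6 × (-0.197) = -3.27
GC term: 0.41 × 40 = 16.4; length term: −675/40 = −16.875
Tm = 81.5 + (-3.27) + 16.4 − 16.875 = 77.755 → 77.8°C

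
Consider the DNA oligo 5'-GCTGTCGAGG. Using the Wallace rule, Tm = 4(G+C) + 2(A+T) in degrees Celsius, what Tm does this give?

34°C

A=1, G=5, C=2, T=2
So N_AT = 3 and N_GC = 7.
Tm = 4·7 + 2·3 = 28 + 6 = 34°C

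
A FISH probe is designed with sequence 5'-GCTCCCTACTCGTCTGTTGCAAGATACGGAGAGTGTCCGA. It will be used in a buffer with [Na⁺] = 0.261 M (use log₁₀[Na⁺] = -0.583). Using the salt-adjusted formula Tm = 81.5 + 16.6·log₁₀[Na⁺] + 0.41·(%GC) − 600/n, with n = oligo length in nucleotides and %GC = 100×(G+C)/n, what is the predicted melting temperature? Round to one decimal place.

79.4°C

Length n = 40. T=10, A=8, C=11, G=11
G+C = 22, so %GC = 22/40 × 100 = 55%
Salt term: 16.6 × (-0.583) = -9.678
GC term: 0.41 × 55 = 22.55; length term: −600/40 = −15
Tm = 81.5 + (-9.678) + 22.55 − 15 = 79.372 → 79.4°C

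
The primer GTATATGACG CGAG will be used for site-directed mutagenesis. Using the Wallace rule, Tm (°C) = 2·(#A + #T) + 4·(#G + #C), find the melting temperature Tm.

C=2, T=3, A=4, G=5
AT pairs contribute 7, GC pairs contribute 7.
Tm = 2×7 + 4×7 = 42°C

42°C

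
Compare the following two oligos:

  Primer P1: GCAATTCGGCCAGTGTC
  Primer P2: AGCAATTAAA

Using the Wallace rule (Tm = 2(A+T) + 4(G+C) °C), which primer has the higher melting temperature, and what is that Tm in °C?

Primer P1, 54°C

Primer P1: A+T=7, G+C=10 → Tm = 2(7)+4(10) = 54°C
Primer P2: A+T=8, G+C=2 → Tm = 2(8)+4(2) = 24°C
54°C vs 24°C → primer P1 is higher.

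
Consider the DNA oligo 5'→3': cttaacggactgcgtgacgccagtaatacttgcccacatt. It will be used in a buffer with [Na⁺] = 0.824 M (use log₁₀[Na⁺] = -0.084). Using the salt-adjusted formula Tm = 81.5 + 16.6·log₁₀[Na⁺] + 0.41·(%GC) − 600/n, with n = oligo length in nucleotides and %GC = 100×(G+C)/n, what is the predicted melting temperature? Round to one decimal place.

Length n = 40. G=8, T=10, A=10, C=12
G+C = 20, so %GC = 20/40 × 100 = 50%
Salt term: 16.6 × (-0.084) = -1.394
GC term: 0.41 × 50 = 20.5; length term: −600/40 = −15
Tm = 81.5 + (-1.394) + 20.5 − 15 = 85.606 → 85.6°C

85.6°C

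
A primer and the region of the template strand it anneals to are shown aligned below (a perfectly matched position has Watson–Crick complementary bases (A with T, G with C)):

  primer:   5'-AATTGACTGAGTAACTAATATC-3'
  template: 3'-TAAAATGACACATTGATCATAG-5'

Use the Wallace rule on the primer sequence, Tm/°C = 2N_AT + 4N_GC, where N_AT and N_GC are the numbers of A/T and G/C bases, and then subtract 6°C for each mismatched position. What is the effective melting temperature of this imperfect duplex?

Primer base counts: A=9, T=7, G=3, C=3 → A+T=16, G+C=6
Perfect-match Tm = 2(16) + 4(6) = 32 + 24 = 56°C
Mismatches (positions where the bases are not complementary): 4 (at positions 2, 5, 10, 18)
Effective Tm = 56 − 4×6 = 56 − 24 = 32°C

32°C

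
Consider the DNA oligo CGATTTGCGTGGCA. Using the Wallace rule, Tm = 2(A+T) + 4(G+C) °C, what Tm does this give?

44°C

Counting bases: A=2, G=5, C=3, T=4
A+T = 6, G+C = 8
Tm = 2×6 + 4×8 = 44°C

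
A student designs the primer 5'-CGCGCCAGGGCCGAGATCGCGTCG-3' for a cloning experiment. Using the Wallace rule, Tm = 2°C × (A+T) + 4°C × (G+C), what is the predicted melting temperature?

Scanning the sequence gives T=2, G=10, C=9, A=3.
A+T = 5, G+C = 19
Tm = 4·19 + 2·5 = 76 + 10 = 86°C

86°C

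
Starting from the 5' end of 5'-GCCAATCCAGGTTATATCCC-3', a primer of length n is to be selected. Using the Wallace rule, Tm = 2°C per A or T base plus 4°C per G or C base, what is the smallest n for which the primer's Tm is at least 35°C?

First 10 bases: GCCAATCCAG → Tm = 32°C (< 35°C)
First 11 bases: GCCAATCCAGG → Tm = 36°C (≥ 35°C)
Each additional base adds 2°C (A/T) or 4°C (G/C), so Tm is non-decreasing in n; n = 11 is the first length to reach 35°C.

n = 11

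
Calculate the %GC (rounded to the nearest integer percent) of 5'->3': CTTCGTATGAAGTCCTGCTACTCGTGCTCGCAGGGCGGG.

62%

Counting bases: T=10, G=13, C=11, A=5
G+C = 13 + 11 = 24 out of 39 bases
%GC = 24/39 × 100 = 61.54% ≈ 62%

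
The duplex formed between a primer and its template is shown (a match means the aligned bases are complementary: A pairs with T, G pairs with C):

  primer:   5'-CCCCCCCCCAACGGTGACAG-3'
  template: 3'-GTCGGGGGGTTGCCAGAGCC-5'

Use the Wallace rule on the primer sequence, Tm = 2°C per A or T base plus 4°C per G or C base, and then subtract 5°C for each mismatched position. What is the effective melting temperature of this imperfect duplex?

Primer base counts: A=4, T=1, G=4, C=11 → A+T=5, G+C=15
Perfect-match Tm = 2(5) + 4(15) = 10 + 60 = 70°C
Mismatches (positions where the bases are not complementary): 5 (at positions 2, 3, 16, 17, 19)
Effective Tm = 70 − 5×5 = 70 − 25 = 45°C

45°C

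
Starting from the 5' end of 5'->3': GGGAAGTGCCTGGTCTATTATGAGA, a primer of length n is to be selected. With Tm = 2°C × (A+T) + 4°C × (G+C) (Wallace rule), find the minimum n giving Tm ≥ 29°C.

n = 9

First 8 bases: GGGAAGTG → Tm = 26°C (< 29°C)
First 9 bases: GGGAAGTGC → Tm = 30°C (≥ 29°C)
Each additional base adds 2°C (A/T) or 4°C (G/C), so Tm is non-decreasing in n; n = 9 is the first length to reach 29°C.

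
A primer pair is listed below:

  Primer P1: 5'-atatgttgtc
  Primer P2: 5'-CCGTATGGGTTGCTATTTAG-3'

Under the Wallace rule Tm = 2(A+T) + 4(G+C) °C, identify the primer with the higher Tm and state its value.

Primer P1: A+T=7, G+C=3 → Tm = 2(7)+4(3) = 26°C
Primer P2: A+T=11, G+C=9 → Tm = 2(11)+4(9) = 58°C
26°C vs 58°C → primer P2 is higher.

Primer P2, 58°C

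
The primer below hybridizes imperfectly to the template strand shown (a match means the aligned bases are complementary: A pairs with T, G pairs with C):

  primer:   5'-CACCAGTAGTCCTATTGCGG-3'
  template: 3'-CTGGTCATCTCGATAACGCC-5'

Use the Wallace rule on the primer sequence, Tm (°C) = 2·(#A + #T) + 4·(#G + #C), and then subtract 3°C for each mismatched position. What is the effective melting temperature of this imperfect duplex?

Primer base counts: A=4, T=5, G=5, C=6 → A+T=9, G+C=11
Perfect-match Tm = 2(9) + 4(11) = 18 + 44 = 62°C
Mismatches (positions where the bases are not complementary): 3 (at positions 1, 10, 11)
Effective Tm = 62 − 3×3 = 62 − 9 = 53°C

53°C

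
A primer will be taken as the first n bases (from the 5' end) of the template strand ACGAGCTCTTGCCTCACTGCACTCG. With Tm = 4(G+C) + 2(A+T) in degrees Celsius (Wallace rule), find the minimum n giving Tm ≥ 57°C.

n = 19

First 18 bases: ACGAGCTCTTGCCTCACT → Tm = 56°C (< 57°C)
First 19 bases: ACGAGCTCTTGCCTCACTG → Tm = 60°C (≥ 57°C)
Each additional base adds 2°C (A/T) or 4°C (G/C), so Tm is non-decreasing in n; n = 19 is the first length to reach 57°C.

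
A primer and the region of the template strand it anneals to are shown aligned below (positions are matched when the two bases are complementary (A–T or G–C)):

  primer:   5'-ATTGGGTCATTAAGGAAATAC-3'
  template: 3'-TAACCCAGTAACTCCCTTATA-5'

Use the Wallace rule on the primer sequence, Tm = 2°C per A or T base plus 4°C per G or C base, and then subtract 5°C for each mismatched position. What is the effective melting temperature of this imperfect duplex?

Primer base counts: A=8, T=6, G=5, C=2 → A+T=14, G+C=7
Perfect-match Tm = 2(14) + 4(7) = 28 + 28 = 56°C
Mismatches (positions where the bases are not complementary): 3 (at positions 12, 16, 21)
Effective Tm = 56 − 3×5 = 56 − 15 = 41°C

41°C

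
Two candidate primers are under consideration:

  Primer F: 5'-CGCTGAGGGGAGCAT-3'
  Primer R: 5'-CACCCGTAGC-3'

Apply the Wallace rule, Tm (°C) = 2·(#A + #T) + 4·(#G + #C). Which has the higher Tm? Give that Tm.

Primer F: A+T=5, G+C=10 → Tm = 2(5)+4(10) = 50°C
Primer R: A+T=3, G+C=7 → Tm = 2(3)+4(7) = 34°C
50°C vs 34°C → primer F is higher.

Primer F, 50°C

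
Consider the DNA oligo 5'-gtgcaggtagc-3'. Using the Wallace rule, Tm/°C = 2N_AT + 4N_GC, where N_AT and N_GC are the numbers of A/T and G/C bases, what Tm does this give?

Base counts: G=5, A=2, C=2, T=2
A+T = 4, G+C = 7
Tm = 4·7 + 2·4 = 28 + 8 = 36°C

36°C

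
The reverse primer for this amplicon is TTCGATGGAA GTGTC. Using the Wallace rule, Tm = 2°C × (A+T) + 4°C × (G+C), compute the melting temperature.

44°C

Base counts: G=5, T=5, A=3, C=2
So N_AT = 8 and N_GC = 7.
Tm = 2×8 + 4×7 = 44°C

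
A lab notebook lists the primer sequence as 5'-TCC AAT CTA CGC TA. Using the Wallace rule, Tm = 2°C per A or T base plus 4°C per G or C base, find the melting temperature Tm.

40°C

Scanning the sequence gives A=4, G=1, T=4, C=5.
A+T = 8, G+C = 6
Tm = 2×8 + 4×6 = 40°C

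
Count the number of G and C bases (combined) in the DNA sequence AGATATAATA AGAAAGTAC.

Base counts: T=4, G=3, A=11, C=1
G+C = 3 + 1 = 4

4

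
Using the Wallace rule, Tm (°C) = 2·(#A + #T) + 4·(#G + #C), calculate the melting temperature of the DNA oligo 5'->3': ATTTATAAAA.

Counting bases: A=6, T=4, C=0, G=0
So N_AT = 10 and N_GC = 0.
Tm = 2(10) + 4(0) = 20 + 0 = 20°C

20°C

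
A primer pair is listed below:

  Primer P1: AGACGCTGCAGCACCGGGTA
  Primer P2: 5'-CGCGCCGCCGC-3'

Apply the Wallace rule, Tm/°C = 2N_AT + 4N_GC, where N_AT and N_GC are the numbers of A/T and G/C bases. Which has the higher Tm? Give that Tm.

Primer P1, 66°C

Primer P1: A+T=7, G+C=13 → Tm = 2(7)+4(13) = 66°C
Primer P2: A+T=0, G+C=11 → Tm = 2(0)+4(11) = 44°C
66°C vs 44°C → primer P1 is higher.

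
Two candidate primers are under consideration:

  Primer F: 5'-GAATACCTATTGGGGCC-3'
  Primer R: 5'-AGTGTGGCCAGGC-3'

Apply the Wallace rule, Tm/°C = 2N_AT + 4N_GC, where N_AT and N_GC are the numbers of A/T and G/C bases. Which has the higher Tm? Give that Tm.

Primer F: A+T=8, G+C=9 → Tm = 2(8)+4(9) = 52°C
Primer R: A+T=4, G+C=9 → Tm = 2(4)+4(9) = 44°C
52°C vs 44°C → primer F is higher.

Primer F, 52°C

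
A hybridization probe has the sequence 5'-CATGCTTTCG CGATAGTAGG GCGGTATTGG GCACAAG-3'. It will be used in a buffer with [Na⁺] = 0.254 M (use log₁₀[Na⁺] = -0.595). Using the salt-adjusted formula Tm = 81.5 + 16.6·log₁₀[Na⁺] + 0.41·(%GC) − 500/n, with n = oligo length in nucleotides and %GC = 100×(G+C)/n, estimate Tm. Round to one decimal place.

Length n = 37. Counting bases: A=8, C=7, T=9, G=13
G+C = 20, so %GC = 20/37 × 100 = 54.054%
Salt term: 16.6 × (-0.595) = -9.877
GC term: 0.41 × 54.054 = 22.162; length term: −500/37 = −13.514
Tm = 81.5 + (-9.877) + 22.162 − 13.514 = 80.271 → 80.3°C

80.3°C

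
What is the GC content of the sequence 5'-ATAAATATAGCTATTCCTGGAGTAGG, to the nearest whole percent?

35%

Scanning the sequence gives C=3, T=8, A=9, G=6.
G+C = 6 + 3 = 9 out of 26 bases
%GC = 9/26 × 100 = 34.62% ≈ 35%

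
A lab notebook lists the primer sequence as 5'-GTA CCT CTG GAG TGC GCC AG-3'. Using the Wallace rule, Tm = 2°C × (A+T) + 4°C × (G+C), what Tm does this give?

66°C

Base counts: C=6, A=3, T=4, G=7
AT pairs contribute 7, GC pairs contribute 13.
Tm = 4·13 + 2·7 = 52 + 14 = 66°C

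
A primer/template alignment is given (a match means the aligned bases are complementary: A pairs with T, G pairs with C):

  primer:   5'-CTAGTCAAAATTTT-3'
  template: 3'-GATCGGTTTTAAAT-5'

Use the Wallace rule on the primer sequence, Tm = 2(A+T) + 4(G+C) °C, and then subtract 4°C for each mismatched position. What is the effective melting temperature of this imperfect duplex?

Primer base counts: A=5, T=6, G=1, C=2 → A+T=11, G+C=3
Perfect-match Tm = 2(11) + 4(3) = 22 + 12 = 34°C
Mismatches (positions where the bases are not complementary): 2 (at positions 5, 14)
Effective Tm = 34 − 2×4 = 34 − 8 = 26°C

26°C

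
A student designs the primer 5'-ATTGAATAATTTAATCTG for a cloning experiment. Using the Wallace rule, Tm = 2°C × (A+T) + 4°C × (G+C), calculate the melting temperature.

Counting bases: T=8, C=1, G=2, A=7
AT pairs contribute 15, GC pairs contribute 3.
Tm = 2(15) + 4(3) = 30 + 12 = 42°C

42°C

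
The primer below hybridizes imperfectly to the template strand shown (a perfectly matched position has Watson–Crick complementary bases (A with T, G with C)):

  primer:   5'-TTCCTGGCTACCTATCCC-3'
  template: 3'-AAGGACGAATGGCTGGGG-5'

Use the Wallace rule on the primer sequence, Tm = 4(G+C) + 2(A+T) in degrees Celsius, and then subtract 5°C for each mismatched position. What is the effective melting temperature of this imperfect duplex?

36°C

Primer base counts: A=2, T=6, G=2, C=8 → A+T=8, G+C=10
Perfect-match Tm = 2(8) + 4(10) = 16 + 40 = 56°C
Mismatches (positions where the bases are not complementary): 4 (at positions 7, 8, 13, 15)
Effective Tm = 56 − 4×5 = 56 − 20 = 36°C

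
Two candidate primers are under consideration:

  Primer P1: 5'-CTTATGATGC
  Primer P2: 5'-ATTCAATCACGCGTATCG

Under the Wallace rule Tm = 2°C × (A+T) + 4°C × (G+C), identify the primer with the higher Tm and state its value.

Primer P1: A+T=6, G+C=4 → Tm = 2(6)+4(4) = 28°C
Primer P2: A+T=10, G+C=8 → Tm = 2(10)+4(8) = 52°C
28°C vs 52°C → primer P2 is higher.

Primer P2, 52°C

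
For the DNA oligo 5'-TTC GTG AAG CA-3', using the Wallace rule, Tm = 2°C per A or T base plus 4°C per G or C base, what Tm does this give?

Scanning the sequence gives C=2, G=3, T=3, A=3.
AT pairs contribute 6, GC pairs contribute 5.
Tm = 2×6 + 4×5 = 32°C

32°C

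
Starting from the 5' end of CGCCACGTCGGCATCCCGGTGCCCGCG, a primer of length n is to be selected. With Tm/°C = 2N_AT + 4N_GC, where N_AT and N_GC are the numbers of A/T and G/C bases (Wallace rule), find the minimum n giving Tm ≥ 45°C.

First 12 bases: CGCCACGTCGGC → Tm = 44°C (< 45°C)
First 13 bases: CGCCACGTCGGCA → Tm = 46°C (≥ 45°C)
Each additional base adds 2°C (A/T) or 4°C (G/C), so Tm is non-decreasing in n; n = 13 is the first length to reach 45°C.

n = 13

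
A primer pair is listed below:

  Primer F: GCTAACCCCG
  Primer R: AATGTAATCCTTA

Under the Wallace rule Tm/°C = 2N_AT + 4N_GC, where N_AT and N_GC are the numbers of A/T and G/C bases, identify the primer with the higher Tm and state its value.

Primer F: A+T=3, G+C=7 → Tm = 2(3)+4(7) = 34°C
Primer R: A+T=10, G+C=3 → Tm = 2(10)+4(3) = 32°C
34°C vs 32°C → primer F is higher.

Primer F, 34°C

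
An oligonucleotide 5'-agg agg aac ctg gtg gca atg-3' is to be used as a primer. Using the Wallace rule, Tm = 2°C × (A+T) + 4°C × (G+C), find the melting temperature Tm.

66°C

Counting bases: A=6, C=3, G=9, T=3
AT pairs contribute 9, GC pairs contribute 12.
Tm = 2(9) + 4(12) = 18 + 48 = 66°C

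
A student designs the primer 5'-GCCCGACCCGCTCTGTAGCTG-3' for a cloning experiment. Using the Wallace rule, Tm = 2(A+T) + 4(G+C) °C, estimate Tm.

72°C

Counting bases: G=6, A=2, C=9, T=4
A+T = 6, G+C = 15
Tm = 4·15 + 2·6 = 60 + 12 = 72°C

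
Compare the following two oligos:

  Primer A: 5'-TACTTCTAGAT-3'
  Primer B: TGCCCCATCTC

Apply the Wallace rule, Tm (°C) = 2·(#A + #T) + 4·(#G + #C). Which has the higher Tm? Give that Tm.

Primer A: A+T=8, G+C=3 → Tm = 2(8)+4(3) = 28°C
Primer B: A+T=4, G+C=7 → Tm = 2(4)+4(7) = 36°C
28°C vs 36°C → primer B is higher.

Primer B, 36°C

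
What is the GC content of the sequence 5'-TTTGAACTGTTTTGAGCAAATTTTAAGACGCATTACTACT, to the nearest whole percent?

30%

Counting bases: A=12, G=6, T=16, C=6
G+C = 6 + 6 = 12 out of 40 bases
%GC = 12/40 × 100 = 30% ≈ 30%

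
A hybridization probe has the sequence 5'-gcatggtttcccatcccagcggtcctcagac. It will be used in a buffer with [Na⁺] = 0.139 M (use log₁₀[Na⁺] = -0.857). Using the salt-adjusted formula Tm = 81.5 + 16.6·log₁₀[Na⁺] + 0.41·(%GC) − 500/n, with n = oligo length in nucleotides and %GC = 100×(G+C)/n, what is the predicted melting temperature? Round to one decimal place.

76.3°C

Length n = 31. Counting bases: G=7, A=5, C=12, T=7
G+C = 19, so %GC = 19/31 × 100 = 61.29%
Salt term: 16.6 × (-0.857) = -14.226
GC term: 0.41 × 61.29 = 25.129; length term: −500/31 = −16.129
Tm = 81.5 + (-14.226) + 25.129 − 16.129 = 76.274 → 76.3°C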